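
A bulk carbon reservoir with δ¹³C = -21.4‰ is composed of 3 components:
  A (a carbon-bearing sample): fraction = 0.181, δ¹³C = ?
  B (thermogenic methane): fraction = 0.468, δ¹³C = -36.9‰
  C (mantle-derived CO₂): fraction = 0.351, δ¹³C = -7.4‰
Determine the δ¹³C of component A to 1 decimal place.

Isotope mass balance: δ_bulk = Σ fᵢ·δᵢ.
-21.4 = 0.181×δ_A + 0.468×(-36.9) + 0.351×(-7.4)
0.181·δ_A = -21.4 − (-19.867) = -1.533
δ_A = -1.533 / 0.181 = -8.47‰

-8.5‰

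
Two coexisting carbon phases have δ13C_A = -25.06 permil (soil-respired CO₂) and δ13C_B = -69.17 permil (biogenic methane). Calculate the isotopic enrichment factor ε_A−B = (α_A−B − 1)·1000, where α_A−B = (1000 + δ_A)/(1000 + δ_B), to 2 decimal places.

α_A−B = (1000 + -25.06) / (1000 + -69.17) = 974.94 / 930.83 = 1.047388
ε_A−B = (1.047388 − 1) × 1000 = 47.388 permil
(The approximation ε ≈ δ_A − δ_B would give 44.11 permil.)

47.39 permil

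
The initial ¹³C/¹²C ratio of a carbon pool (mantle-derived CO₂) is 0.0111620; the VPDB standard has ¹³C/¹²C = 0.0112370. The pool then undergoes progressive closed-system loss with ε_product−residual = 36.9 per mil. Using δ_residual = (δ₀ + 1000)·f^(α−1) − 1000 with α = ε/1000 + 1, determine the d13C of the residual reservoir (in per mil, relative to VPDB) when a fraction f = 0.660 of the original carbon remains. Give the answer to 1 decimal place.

-21.8 per mil

δ₀ = (0.0111620/0.0112370 − 1)×1000 = (0.993326 − 1)×1000 = -6.674 per mil
α − 1 = ε/1000 = 0.0369
f^(α−1) = 0.660^(0.0369) = 0.984784
δ_res = (-6.674 + 1000) × 0.984784 − 1000 = 978.212 − 1000 = -21.79 per mil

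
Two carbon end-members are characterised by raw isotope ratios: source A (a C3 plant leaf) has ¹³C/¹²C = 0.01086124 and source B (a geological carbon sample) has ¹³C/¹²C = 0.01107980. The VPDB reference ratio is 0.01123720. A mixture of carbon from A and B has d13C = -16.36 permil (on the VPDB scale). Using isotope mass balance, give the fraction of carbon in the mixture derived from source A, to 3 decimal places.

δ_A = (0.01086124/0.01123720 − 1)×1000 = (0.966543 − 1)×1000 = -33.457 permil
δ_B = (0.01107980/0.01123720 − 1)×1000 = (0.985993 − 1)×1000 = -14.007 permil
f_A = (δ_mix − δ_B)/(δ_A − δ_B) = (-16.36 − (-14.007))/(-33.457 − (-14.007))
f_A = -2.353 / -19.450 = 0.1210

0.121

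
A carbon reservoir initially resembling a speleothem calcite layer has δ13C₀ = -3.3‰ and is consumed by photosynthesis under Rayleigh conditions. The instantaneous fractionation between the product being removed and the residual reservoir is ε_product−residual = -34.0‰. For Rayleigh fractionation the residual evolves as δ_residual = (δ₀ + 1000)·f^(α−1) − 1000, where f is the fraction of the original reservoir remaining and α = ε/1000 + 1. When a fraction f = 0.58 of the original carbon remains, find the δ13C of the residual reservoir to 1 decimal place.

Rayleigh residual: δ_res = (δ₀ + 1000)·f^(α−1) − 1000
α = ε/1000 + 1 = 0.96600, so α − 1 = -0.03400
f^(α−1) = 0.58^(-0.03400) = 1.018693
δ_res = (-3.3 + 1000) × 1.018693 − 1000 = 1015.332 − 1000 = 15.33‰

15.3‰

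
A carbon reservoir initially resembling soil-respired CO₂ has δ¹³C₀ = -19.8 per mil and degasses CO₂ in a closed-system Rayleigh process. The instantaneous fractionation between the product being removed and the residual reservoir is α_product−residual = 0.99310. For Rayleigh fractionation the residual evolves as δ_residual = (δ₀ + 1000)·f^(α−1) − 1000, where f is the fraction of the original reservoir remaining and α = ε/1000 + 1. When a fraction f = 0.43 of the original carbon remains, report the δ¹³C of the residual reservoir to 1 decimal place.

-14.1 per mil

Rayleigh residual: δ_res = (δ₀ + 1000)·f^(α−1) − 1000
α − 1 = -0.00690
f^(α−1) = 0.43^(-0.00690) = 1.005840
δ_res = (-19.8 + 1000) × 1.005840 − 1000 = 985.925 − 1000 = -14.08 per mil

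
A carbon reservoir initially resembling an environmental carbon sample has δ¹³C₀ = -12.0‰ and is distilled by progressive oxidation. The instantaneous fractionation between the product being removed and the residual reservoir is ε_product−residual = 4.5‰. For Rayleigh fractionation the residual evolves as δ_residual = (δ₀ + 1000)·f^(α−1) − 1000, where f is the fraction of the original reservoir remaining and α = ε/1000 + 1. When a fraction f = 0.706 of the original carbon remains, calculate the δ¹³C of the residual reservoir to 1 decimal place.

-13.5‰

Rayleigh residual: δ_res = (δ₀ + 1000)·f^(α−1) − 1000
α = ε/1000 + 1 = 1.00450, so α − 1 = 0.00450
f^(α−1) = 0.706^(0.00450) = 0.998435
δ_res = (-12.0 + 1000) × 0.998435 − 1000 = 986.453 − 1000 = -13.55‰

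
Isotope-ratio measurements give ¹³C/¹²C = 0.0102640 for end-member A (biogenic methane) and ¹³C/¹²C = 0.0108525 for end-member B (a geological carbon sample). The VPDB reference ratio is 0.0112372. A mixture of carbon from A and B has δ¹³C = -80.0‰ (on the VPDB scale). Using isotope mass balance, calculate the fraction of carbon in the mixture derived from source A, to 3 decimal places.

0.874

δ_A = (0.0102640/0.0112372 − 1)×1000 = (0.913395 − 1)×1000 = -86.605‰
δ_B = (0.0108525/0.0112372 − 1)×1000 = (0.965765 − 1)×1000 = -34.235‰
f_A = (δ_mix − δ_B)/(δ_A − δ_B) = (-80.0 − (-34.235))/(-86.605 − (-34.235))
f_A = -45.765 / -52.371 = 0.8739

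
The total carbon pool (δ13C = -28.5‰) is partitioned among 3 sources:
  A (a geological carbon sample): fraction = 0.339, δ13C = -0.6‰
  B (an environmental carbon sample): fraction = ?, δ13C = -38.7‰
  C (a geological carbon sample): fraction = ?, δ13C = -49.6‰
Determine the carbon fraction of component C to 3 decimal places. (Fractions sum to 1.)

Let f_C and f_B be the unknown fractions; fractions sum to 1 so f_C + f_B = 0.661.
Mass balance: Σ fᵢ·δᵢ = δ_bulk ⇒ f_C·(-49.6) + f_B·(-38.7) = -28.5 − (-0.203) = -28.297
Substitute f_B = 0.661 − f_C:
f_C·(-49.6 − -38.7) = -28.297 − 0.661×(-38.7) = -2.716
f_C = -2.716 / -10.9 = 0.2492

0.249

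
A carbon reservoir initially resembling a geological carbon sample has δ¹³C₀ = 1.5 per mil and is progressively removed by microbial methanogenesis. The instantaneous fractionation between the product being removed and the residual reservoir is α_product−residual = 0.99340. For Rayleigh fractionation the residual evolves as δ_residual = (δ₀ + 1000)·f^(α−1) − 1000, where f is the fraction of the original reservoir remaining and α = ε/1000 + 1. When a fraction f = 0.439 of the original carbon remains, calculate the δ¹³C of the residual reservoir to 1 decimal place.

Rayleigh residual: δ_res = (δ₀ + 1000)·f^(α−1) − 1000
α − 1 = -0.00660
f^(α−1) = 0.439^(-0.00660) = 1.005448
δ_res = (1.5 + 1000) × 1.005448 − 1000 = 1006.956 − 1000 = 6.96 per mil

7.0 per mil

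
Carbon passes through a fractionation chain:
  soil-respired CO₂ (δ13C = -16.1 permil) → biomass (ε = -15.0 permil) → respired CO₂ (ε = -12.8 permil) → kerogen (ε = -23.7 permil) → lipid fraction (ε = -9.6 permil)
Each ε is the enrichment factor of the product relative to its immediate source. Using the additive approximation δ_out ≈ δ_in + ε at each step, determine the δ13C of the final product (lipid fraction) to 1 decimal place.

step 1: δ ≈ -16.1 + (-15.0) = -31.1 permil
step 2: δ ≈ -31.1 + (-12.8) = -43.9 permil
step 3: δ ≈ -43.9 + (-23.7) = -67.6 permil
step 4: δ ≈ -67.6 + (-9.6) = -77.2 permil

-77.2 permil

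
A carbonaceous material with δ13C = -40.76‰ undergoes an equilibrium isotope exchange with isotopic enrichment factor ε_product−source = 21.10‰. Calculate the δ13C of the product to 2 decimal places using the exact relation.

-20.52‰

To first order, δ_product ≈ δ_source + ε = -19.66‰.
Exactly, δ_product = (δ_source + 1000)·(ε/1000 + 1) − 1000.
δ_product = (-40.76 + 1000) × (21.10/1000 + 1) − 1000
δ_product = -20.520‰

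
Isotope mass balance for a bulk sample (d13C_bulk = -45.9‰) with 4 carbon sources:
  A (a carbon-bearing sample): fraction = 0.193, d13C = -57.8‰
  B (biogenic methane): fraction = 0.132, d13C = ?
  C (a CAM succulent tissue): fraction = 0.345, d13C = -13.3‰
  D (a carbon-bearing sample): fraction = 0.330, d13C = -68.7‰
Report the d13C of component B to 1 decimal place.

-56.7‰

Isotope mass balance: δ_bulk = Σ fᵢ·δᵢ.
-45.9 = 0.193×(-57.8) + 0.132×δ_B + 0.345×(-13.3) + 0.330×(-68.7)
0.132·δ_B = -45.9 − (-38.415) = -7.485
δ_B = -7.485 / 0.132 = -56.71‰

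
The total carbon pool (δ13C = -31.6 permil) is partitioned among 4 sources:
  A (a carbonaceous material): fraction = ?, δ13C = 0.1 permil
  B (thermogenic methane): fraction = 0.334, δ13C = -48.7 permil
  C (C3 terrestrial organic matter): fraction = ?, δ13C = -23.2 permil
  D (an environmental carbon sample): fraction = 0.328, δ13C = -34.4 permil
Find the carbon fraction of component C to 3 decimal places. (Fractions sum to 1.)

0.175

Let f_C and f_A be the unknown fractions; fractions sum to 1 so f_C + f_A = 0.338.
Mass balance: Σ fᵢ·δᵢ = δ_bulk ⇒ f_C·(-23.2) + f_A·(0.1) = -31.6 − (-27.549) = -4.051
Substitute f_A = 0.338 − f_C:
f_C·(-23.2 − 0.1) = -4.051 − 0.338×(0.1) = -4.085
f_C = -4.085 / -23.3 = 0.1753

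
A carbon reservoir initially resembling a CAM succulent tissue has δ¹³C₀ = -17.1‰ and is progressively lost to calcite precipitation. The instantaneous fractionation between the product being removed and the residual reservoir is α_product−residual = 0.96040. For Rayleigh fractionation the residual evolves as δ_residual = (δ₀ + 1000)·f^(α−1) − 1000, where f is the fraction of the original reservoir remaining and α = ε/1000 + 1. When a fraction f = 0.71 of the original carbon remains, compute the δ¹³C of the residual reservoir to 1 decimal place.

-3.7‰

Rayleigh residual: δ_res = (δ₀ + 1000)·f^(α−1) − 1000
α − 1 = -0.03960
f^(α−1) = 0.71^(-0.03960) = 1.013655
δ_res = (-17.1 + 1000) × 1.013655 − 1000 = 996.322 − 1000 = -3.68‰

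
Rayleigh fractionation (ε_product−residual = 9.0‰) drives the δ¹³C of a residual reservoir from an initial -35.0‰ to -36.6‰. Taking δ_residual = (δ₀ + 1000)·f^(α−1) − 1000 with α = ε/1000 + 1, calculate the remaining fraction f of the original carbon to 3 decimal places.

0.832

α − 1 = ε/1000 = 0.0090
(δ_res + 1000)/(δ₀ + 1000) = (-36.6 + 1000)/(-35.0 + 1000) = 963.4/965.0 = 0.998342
f = 0.998342^(1/0.0090) = exp(ln(0.998342)/0.0090) = exp(-0.00166/0.0090)
f = exp(-0.1844) = 0.8316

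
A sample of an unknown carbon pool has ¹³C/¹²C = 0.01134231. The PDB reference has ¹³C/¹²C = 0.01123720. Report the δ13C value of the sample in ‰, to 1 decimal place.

δ13C = (R_sample / R_standard − 1) × 1000
R_sample / R_standard = 0.01134231 / 0.01123720 = 1.009354
δ13C = (1.009354 − 1) × 1000 = 9.35‰

9.4‰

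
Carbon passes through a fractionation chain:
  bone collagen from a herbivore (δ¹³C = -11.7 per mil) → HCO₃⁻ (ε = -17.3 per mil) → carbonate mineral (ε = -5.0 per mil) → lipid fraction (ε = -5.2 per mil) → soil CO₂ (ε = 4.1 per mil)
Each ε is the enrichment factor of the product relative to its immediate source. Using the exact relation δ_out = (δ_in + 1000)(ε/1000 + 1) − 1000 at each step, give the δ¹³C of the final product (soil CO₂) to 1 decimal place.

-34.7 per mil

step 1: δ = (-11.70 + 1000)·(-17.3/1000 + 1) − 1000 = -28.80 per mil
step 2: δ = (-28.80 + 1000)·(-5.0/1000 + 1) − 1000 = -33.65 per mil
step 3: δ = (-33.65 + 1000)·(-5.2/1000 + 1) − 1000 = -38.68 per mil
step 4: δ = (-38.68 + 1000)·(4.1/1000 + 1) − 1000 = -34.74 per mil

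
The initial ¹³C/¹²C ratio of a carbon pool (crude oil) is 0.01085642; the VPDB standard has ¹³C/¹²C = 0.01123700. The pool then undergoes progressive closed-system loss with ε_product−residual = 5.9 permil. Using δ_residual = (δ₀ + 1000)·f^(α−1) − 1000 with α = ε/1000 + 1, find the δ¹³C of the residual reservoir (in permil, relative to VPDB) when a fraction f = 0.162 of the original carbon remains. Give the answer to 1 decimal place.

δ₀ = (0.01085642/0.01123700 − 1)×1000 = (0.966132 − 1)×1000 = -33.868 permil
α − 1 = ε/1000 = 0.0059
f^(α−1) = 0.162^(0.0059) = 0.989319
δ_res = (-33.868 + 1000) × 0.989319 − 1000 = 955.812 − 1000 = -44.19 permil

-44.2 permil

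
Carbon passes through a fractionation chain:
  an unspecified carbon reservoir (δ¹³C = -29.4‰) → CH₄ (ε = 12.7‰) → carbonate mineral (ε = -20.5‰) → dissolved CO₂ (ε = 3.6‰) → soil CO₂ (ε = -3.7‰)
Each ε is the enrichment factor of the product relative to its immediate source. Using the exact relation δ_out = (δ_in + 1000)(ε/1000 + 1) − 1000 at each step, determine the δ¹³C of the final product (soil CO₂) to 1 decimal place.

step 1: δ = (-29.40 + 1000)·(12.7/1000 + 1) − 1000 = -17.07‰
step 2: δ = (-17.07 + 1000)·(-20.5/1000 + 1) − 1000 = -37.22‰
step 3: δ = (-37.22 + 1000)·(3.6/1000 + 1) − 1000 = -33.76‰
step 4: δ = (-33.76 + 1000)·(-3.7/1000 + 1) − 1000 = -37.33‰

-37.3‰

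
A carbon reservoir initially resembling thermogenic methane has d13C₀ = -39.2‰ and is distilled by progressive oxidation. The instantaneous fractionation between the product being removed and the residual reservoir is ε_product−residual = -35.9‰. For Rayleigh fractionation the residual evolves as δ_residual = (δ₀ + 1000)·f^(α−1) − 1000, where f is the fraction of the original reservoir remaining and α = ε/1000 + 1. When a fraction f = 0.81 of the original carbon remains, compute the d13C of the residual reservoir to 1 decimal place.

Rayleigh residual: δ_res = (δ₀ + 1000)·f^(α−1) − 1000
α = ε/1000 + 1 = 0.96410, so α − 1 = -0.03590
f^(α−1) = 0.81^(-0.03590) = 1.007594
δ_res = (-39.2 + 1000) × 1.007594 − 1000 = 968.096 − 1000 = -31.90‰

-31.9‰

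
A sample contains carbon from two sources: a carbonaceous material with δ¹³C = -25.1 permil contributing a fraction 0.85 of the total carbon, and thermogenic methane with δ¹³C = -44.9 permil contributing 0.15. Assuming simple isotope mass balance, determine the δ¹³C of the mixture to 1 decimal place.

δ_mix = f_A·δ_A + f_B·δ_B
δ_mix = 0.85 × (-25.1) + 0.15 × (-44.9)
δ_mix = -21.34 + -6.73 = -28.07 permil

-28.1 permil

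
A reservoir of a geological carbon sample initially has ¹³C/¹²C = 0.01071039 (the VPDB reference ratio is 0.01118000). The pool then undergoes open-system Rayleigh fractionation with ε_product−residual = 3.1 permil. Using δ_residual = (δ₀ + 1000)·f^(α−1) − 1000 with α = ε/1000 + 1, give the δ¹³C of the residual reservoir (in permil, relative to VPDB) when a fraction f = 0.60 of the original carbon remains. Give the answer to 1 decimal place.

δ₀ = (0.01071039/0.01118000 − 1)×1000 = (0.957996 − 1)×1000 = -42.004 permil
α − 1 = ε/1000 = 0.0031
f^(α−1) = 0.60^(0.0031) = 0.998418
δ_res = (-42.004 + 1000) × 0.998418 − 1000 = 956.480 − 1000 = -43.52 permil

-43.5 permil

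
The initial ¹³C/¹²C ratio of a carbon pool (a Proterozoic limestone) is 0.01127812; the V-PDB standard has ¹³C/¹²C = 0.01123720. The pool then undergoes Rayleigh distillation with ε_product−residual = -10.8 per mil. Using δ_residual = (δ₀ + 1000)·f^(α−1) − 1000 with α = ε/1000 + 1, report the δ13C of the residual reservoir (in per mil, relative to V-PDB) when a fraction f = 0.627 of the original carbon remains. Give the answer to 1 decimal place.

δ₀ = (0.01127812/0.01123720 − 1)×1000 = (1.003641 − 1)×1000 = 3.641 per mil
α − 1 = ε/1000 = -0.0108
f^(α−1) = 0.627^(-0.0108) = 1.005054
δ_res = (3.641 + 1000) × 1.005054 − 1000 = 1008.714 − 1000 = 8.71 per mil

8.7 per mil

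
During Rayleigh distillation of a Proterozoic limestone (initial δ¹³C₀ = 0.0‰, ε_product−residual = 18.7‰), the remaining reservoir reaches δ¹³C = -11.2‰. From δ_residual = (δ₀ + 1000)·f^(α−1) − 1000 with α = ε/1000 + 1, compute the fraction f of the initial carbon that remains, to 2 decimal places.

α − 1 = ε/1000 = 0.0187
(δ_res + 1000)/(δ₀ + 1000) = (-11.2 + 1000)/(-0.0 + 1000) = 988.8/1000.0 = 0.988800
f = 0.988800^(1/0.0187) = exp(ln(0.988800)/0.0187) = exp(-0.01126/0.0187)
f = exp(-0.6023) = 0.5475

0.55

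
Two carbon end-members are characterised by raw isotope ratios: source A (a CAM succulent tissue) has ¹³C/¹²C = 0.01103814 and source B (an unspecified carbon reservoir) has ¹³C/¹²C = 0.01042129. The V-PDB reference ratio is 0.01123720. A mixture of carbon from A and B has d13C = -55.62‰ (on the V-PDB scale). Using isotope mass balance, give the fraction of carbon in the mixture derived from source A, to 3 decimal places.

0.309

δ_A = (0.01103814/0.01123720 − 1)×1000 = (0.982286 − 1)×1000 = -17.714‰
δ_B = (0.01042129/0.01123720 − 1)×1000 = (0.927392 − 1)×1000 = -72.608‰
f_A = (δ_mix − δ_B)/(δ_A − δ_B) = (-55.62 − (-72.608))/(-17.714 − (-72.608))
f_A = 16.988 / 54.894 = 0.3095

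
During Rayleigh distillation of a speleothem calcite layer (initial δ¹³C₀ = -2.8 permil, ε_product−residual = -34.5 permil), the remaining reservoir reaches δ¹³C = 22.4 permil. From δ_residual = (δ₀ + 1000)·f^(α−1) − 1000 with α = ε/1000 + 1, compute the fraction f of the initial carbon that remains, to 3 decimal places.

0.485

α − 1 = ε/1000 = -0.0345
(δ_res + 1000)/(δ₀ + 1000) = (22.4 + 1000)/(-2.8 + 1000) = 1022.4/997.2 = 1.025271
f = 1.025271^(1/-0.0345) = exp(ln(1.025271)/-0.0345) = exp(0.02496/-0.0345)
f = exp(-0.7234) = 0.4851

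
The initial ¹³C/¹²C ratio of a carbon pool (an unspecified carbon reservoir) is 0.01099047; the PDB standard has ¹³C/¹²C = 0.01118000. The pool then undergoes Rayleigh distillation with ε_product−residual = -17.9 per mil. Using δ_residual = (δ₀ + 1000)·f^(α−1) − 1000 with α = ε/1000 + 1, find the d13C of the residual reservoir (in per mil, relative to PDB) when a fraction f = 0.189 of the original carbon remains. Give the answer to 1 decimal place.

12.8 per mil

δ₀ = (0.01099047/0.01118000 − 1)×1000 = (0.983047 − 1)×1000 = -16.953 per mil
α − 1 = ε/1000 = -0.0179
f^(α−1) = 0.189^(-0.0179) = 1.030271
δ_res = (-16.953 + 1000) × 1.030271 − 1000 = 1012.805 − 1000 = 12.80 per mil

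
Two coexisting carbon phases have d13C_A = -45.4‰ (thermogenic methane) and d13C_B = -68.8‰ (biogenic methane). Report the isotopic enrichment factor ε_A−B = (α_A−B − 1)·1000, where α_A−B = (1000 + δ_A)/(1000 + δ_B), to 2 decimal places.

α_A−B = (1000 + -45.4) / (1000 + -68.8) = 954.6 / 931.2 = 1.025129
ε_A−B = (1.025129 − 1) × 1000 = 25.129‰
(The approximation ε ≈ δ_A − δ_B would give 23.4‰.)

25.13‰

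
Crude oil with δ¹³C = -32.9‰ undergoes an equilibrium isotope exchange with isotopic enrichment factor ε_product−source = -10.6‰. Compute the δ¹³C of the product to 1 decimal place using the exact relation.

To first order, δ_product ≈ δ_source + ε = -43.5‰.
Exactly, δ_product = (δ_source + 1000)·(ε/1000 + 1) − 1000.
δ_product = (-32.9 + 1000) × (-10.6/1000 + 1) − 1000
δ_product = -43.15‰

-43.2‰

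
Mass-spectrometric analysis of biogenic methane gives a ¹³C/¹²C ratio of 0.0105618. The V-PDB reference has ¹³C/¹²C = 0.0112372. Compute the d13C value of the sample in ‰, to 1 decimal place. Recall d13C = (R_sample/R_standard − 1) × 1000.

-60.1‰

d13C = (R_sample / R_standard − 1) × 1000
R_sample / R_standard = 0.0105618 / 0.0112372 = 0.939896
d13C = (0.939896 − 1) × 1000 = -60.10‰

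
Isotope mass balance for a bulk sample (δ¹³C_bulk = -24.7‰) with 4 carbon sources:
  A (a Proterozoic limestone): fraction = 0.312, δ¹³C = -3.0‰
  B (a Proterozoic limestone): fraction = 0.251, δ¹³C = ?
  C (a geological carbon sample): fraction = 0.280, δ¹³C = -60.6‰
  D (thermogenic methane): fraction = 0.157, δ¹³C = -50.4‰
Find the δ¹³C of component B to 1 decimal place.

4.4‰

Isotope mass balance: δ_bulk = Σ fᵢ·δᵢ.
-24.7 = 0.312×(-3.0) + 0.251×δ_B + 0.280×(-60.6) + 0.157×(-50.4)
0.251·δ_B = -24.7 − (-25.817) = 1.117
δ_B = 1.117 / 0.251 = 4.45‰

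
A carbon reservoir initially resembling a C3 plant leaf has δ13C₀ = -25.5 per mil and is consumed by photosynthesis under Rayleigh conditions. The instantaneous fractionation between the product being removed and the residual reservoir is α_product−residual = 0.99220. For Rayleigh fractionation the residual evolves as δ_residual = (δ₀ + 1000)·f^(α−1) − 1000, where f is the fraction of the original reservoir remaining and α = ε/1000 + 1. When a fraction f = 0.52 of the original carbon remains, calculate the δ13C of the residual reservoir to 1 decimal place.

-20.5 per mil

Rayleigh residual: δ_res = (δ₀ + 1000)·f^(α−1) − 1000
α − 1 = -0.00780
f^(α−1) = 0.52^(-0.00780) = 1.005114
δ_res = (-25.5 + 1000) × 1.005114 − 1000 = 979.483 − 1000 = -20.52 per mil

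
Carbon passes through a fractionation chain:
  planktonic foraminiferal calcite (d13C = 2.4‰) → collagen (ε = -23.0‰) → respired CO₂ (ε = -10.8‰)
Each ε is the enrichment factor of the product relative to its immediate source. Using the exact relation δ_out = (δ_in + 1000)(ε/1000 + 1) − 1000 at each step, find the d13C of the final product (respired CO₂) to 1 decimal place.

step 1: δ = (2.40 + 1000)·(-23.0/1000 + 1) − 1000 = -20.66‰
step 2: δ = (-20.66 + 1000)·(-10.8/1000 + 1) − 1000 = -31.23‰

-31.2‰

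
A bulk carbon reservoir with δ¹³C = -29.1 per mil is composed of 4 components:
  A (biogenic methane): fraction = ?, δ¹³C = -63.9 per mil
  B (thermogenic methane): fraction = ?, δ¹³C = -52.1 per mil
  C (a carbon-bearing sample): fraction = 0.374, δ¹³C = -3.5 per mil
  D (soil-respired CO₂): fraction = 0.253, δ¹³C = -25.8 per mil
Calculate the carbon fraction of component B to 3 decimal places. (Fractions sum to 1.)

0.218

Let f_B and f_A be the unknown fractions; fractions sum to 1 so f_B + f_A = 0.373.
Mass balance: Σ fᵢ·δᵢ = δ_bulk ⇒ f_B·(-52.1) + f_A·(-63.9) = -29.1 − (-7.836) = -21.264
Substitute f_A = 0.373 − f_B:
f_B·(-52.1 − -63.9) = -21.264 − 0.373×(-63.9) = 2.571
f_B = 2.571 / 11.8 = 0.2179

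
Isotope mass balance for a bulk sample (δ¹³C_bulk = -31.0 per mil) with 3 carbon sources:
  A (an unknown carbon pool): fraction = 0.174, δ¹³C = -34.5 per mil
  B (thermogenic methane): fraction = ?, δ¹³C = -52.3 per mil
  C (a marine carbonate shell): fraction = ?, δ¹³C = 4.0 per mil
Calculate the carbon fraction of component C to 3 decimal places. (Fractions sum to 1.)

0.323

Let f_C and f_B be the unknown fractions; fractions sum to 1 so f_C + f_B = 0.826.
Mass balance: Σ fᵢ·δᵢ = δ_bulk ⇒ f_C·(4.0) + f_B·(-52.3) = -31.0 − (-6.003) = -24.997
Substitute f_B = 0.826 − f_C:
f_C·(4.0 − -52.3) = -24.997 − 0.826×(-52.3) = 18.203
f_C = 18.203 / 56.3 = 0.3233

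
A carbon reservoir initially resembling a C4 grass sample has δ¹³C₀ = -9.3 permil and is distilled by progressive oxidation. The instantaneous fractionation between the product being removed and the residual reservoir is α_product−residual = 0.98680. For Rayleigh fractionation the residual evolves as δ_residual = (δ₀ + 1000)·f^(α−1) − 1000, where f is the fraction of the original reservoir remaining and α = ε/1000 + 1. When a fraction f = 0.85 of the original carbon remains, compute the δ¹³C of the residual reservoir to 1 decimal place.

Rayleigh residual: δ_res = (δ₀ + 1000)·f^(α−1) − 1000
α − 1 = -0.01320
f^(α−1) = 0.85^(-0.01320) = 1.002148
δ_res = (-9.3 + 1000) × 1.002148 − 1000 = 992.828 − 1000 = -7.17 permil

-7.2 permil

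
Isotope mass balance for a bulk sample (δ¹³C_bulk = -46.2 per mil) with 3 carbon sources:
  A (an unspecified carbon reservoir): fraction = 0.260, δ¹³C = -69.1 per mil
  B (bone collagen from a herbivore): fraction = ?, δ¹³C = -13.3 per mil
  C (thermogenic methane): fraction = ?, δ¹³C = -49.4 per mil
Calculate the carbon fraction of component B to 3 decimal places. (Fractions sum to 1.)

0.231

Let f_B and f_C be the unknown fractions; fractions sum to 1 so f_B + f_C = 0.740.
Mass balance: Σ fᵢ·δᵢ = δ_bulk ⇒ f_B·(-13.3) + f_C·(-49.4) = -46.2 − (-17.966) = -28.234
Substitute f_C = 0.740 − f_B:
f_B·(-13.3 − -49.4) = -28.234 − 0.740×(-49.4) = 8.322
f_B = 8.322 / 36.1 = 0.2305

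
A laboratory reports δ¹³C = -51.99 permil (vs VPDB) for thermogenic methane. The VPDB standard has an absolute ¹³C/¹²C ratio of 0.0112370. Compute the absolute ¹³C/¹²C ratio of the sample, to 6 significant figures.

0.0106528

R_sample = R_standard × (δ¹³C/1000 + 1)
R_sample = 0.0112370 × (-51.99/1000 + 1) = 0.0112370 × 0.948010
R_sample = 0.0106528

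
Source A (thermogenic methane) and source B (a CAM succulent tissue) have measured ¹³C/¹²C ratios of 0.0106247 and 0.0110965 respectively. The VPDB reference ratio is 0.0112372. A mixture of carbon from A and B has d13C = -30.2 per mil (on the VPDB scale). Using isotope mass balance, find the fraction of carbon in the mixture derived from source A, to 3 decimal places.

δ_A = (0.0106247/0.0112372 − 1)×1000 = (0.945494 − 1)×1000 = -54.506 per mil
δ_B = (0.0110965/0.0112372 − 1)×1000 = (0.987479 − 1)×1000 = -12.521 per mil
f_A = (δ_mix − δ_B)/(δ_A − δ_B) = (-30.2 − (-12.521))/(-54.506 − (-12.521))
f_A = -17.679 / -41.986 = 0.4211

0.421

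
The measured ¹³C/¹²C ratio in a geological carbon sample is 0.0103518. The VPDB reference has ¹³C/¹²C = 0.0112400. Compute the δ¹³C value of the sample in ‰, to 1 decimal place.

-79.0‰

δ¹³C = (R_sample / R_standard − 1) × 1000
R_sample / R_standard = 0.0103518 / 0.0112400 = 0.920979
δ¹³C = (0.920979 − 1) × 1000 = -79.02‰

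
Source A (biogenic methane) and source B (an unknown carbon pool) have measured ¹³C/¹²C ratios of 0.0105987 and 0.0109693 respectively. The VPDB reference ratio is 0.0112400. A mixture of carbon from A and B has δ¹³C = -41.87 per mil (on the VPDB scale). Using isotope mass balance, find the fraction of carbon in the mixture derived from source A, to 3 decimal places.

0.539

δ_A = (0.0105987/0.0112400 − 1)×1000 = (0.942945 − 1)×1000 = -57.055 per mil
δ_B = (0.0109693/0.0112400 − 1)×1000 = (0.975916 − 1)×1000 = -24.084 per mil
f_A = (δ_mix − δ_B)/(δ_A − δ_B) = (-41.87 − (-24.084))/(-57.055 − (-24.084))
f_A = -17.786 / -32.972 = 0.5394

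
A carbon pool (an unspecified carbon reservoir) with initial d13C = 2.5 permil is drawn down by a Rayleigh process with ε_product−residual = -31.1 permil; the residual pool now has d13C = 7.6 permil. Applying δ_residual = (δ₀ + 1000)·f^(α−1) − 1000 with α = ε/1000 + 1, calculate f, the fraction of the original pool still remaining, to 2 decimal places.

0.85

α − 1 = ε/1000 = -0.0311
(δ_res + 1000)/(δ₀ + 1000) = (7.6 + 1000)/(2.5 + 1000) = 1007.6/1002.5 = 1.005087
f = 1.005087^(1/-0.0311) = exp(ln(1.005087)/-0.0311) = exp(0.00507/-0.0311)
f = exp(-0.1632) = 0.8495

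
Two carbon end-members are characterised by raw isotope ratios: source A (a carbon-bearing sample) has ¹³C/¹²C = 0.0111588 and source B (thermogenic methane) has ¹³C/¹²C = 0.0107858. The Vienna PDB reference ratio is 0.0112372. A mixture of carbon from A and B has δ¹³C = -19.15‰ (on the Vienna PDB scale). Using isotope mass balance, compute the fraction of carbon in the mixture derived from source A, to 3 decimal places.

δ_A = (0.0111588/0.0112372 − 1)×1000 = (0.993023 − 1)×1000 = -6.977‰
δ_B = (0.0107858/0.0112372 − 1)×1000 = (0.959830 − 1)×1000 = -40.170‰
f_A = (δ_mix − δ_B)/(δ_A − δ_B) = (-19.15 − (-40.170))/(-6.977 − (-40.170))
f_A = 21.020 / 33.193 = 0.6333

0.633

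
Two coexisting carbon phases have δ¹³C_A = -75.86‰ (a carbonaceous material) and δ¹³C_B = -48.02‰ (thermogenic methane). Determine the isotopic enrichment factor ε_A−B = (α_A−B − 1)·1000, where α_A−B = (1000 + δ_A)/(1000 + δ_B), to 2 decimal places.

α_A−B = (1000 + -75.86) / (1000 + -48.02) = 924.14 / 951.98 = 0.970756
ε_A−B = (0.970756 − 1) × 1000 = -29.244‰
(The approximation ε ≈ δ_A − δ_B would give -27.84‰.)

-29.24‰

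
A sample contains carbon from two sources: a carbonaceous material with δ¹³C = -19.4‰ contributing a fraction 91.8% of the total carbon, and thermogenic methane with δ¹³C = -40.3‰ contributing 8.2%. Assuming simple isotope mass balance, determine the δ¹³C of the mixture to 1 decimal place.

-21.1‰

δ_mix = f_A·δ_A + f_B·δ_B
δ_mix = 0.918 × (-19.4) + 0.082 × (-40.3)
δ_mix = -17.81 + -3.30 = -21.11‰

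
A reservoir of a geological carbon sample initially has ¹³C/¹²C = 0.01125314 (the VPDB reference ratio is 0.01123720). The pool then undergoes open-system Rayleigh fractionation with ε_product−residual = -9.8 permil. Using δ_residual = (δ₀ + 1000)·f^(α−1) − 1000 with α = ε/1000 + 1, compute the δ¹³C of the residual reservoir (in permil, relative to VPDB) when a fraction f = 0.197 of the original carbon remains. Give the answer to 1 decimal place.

δ₀ = (0.01125314/0.01123720 − 1)×1000 = (1.001419 − 1)×1000 = 1.419 permil
α − 1 = ε/1000 = -0.0098
f^(α−1) = 0.197^(-0.0098) = 1.016048
δ_res = (1.419 + 1000) × 1.016048 − 1000 = 1017.489 − 1000 = 17.49 permil

17.5 permil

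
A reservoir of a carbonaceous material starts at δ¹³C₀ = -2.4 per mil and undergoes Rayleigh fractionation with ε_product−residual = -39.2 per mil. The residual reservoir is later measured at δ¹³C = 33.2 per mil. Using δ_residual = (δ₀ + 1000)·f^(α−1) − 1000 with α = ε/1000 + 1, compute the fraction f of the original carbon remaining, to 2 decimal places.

0.41

α − 1 = ε/1000 = -0.0392
(δ_res + 1000)/(δ₀ + 1000) = (33.2 + 1000)/(-2.4 + 1000) = 1033.2/997.6 = 1.035686
f = 1.035686^(1/-0.0392) = exp(ln(1.035686)/-0.0392) = exp(0.03506/-0.0392)
f = exp(-0.8945) = 0.4088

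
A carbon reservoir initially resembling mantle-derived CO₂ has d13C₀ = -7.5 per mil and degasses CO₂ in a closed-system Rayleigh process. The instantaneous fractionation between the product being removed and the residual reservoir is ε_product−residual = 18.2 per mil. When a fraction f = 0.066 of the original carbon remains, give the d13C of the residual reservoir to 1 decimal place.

-55.4 per mil

Rayleigh residual: δ_res = (δ₀ + 1000)·f^(α−1) − 1000
α = ε/1000 + 1 = 1.01820, so α − 1 = 0.01820
f^(α−1) = 0.066^(0.01820) = 0.951734
δ_res = (-7.5 + 1000) × 0.951734 − 1000 = 944.596 − 1000 = -55.40 per mil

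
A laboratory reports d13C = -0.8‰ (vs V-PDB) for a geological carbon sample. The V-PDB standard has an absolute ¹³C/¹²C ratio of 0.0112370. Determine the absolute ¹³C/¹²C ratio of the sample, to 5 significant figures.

R_sample = R_standard × (d13C/1000 + 1)
R_sample = 0.0112370 × (-0.8/1000 + 1) = 0.0112370 × 0.999200
R_sample = 0.0112280

0.011228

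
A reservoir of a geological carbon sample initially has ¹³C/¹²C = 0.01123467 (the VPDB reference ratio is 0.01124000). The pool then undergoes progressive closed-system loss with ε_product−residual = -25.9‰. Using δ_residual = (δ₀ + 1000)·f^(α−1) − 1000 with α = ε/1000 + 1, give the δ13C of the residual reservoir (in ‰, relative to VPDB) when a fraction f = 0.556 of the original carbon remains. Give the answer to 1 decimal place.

14.8‰

δ₀ = (0.01123467/0.01124000 − 1)×1000 = (0.999526 − 1)×1000 = -0.474‰
α − 1 = ε/1000 = -0.0259
f^(α−1) = 0.556^(-0.0259) = 1.015319
δ_res = (-0.474 + 1000) × 1.015319 − 1000 = 1014.838 − 1000 = 14.84‰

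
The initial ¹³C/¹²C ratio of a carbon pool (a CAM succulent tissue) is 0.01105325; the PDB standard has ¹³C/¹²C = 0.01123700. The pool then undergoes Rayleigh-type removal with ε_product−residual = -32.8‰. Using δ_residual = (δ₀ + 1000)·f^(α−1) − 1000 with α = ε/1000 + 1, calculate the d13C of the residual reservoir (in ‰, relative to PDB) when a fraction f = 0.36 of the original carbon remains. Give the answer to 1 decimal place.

17.2‰

δ₀ = (0.01105325/0.01123700 − 1)×1000 = (0.983648 − 1)×1000 = -16.352‰
α − 1 = ε/1000 = -0.0328
f^(α−1) = 0.36^(-0.0328) = 1.034078
δ_res = (-16.352 + 1000) × 1.034078 − 1000 = 1017.168 − 1000 = 17.17‰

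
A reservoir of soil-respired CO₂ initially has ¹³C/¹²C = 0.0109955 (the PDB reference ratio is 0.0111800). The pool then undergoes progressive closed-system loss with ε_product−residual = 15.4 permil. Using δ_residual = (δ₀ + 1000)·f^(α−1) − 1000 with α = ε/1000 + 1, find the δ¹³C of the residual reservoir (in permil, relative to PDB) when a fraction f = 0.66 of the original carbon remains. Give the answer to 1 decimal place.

δ₀ = (0.0109955/0.0111800 − 1)×1000 = (0.983497 − 1)×1000 = -16.503 permil
α − 1 = ε/1000 = 0.0154
f^(α−1) = 0.66^(0.0154) = 0.993621
δ_res = (-16.503 + 1000) × 0.993621 − 1000 = 977.224 − 1000 = -22.78 permil

-22.8 permil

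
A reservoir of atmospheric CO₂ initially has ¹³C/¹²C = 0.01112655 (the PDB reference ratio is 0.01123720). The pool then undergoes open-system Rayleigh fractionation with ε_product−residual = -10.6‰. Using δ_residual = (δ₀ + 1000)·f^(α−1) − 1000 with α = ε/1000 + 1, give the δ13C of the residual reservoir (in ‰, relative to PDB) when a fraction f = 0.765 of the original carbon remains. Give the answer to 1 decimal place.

-7.0‰

δ₀ = (0.01112655/0.01123720 − 1)×1000 = (0.990153 − 1)×1000 = -9.847‰
α − 1 = ε/1000 = -0.0106
f^(α−1) = 0.765^(-0.0106) = 1.002844
δ_res = (-9.847 + 1000) × 1.002844 − 1000 = 992.969 − 1000 = -7.03‰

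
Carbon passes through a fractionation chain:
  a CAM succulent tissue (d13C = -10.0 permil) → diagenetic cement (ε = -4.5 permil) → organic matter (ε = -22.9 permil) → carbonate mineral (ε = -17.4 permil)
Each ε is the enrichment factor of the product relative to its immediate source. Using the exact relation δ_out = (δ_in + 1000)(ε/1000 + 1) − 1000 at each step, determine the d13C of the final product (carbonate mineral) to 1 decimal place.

step 1: δ = (-10.00 + 1000)·(-4.5/1000 + 1) − 1000 = -14.45 permil
step 2: δ = (-14.45 + 1000)·(-22.9/1000 + 1) − 1000 = -37.02 permil
step 3: δ = (-37.02 + 1000)·(-17.4/1000 + 1) − 1000 = -53.78 permil

-53.8 permil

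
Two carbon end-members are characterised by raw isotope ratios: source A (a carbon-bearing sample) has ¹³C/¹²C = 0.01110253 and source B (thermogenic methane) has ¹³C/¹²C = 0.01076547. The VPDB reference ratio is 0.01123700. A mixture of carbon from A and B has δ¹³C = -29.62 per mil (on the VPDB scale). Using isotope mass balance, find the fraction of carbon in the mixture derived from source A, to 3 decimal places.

0.411

δ_A = (0.01110253/0.01123700 − 1)×1000 = (0.988033 − 1)×1000 = -11.967 per mil
δ_B = (0.01076547/0.01123700 − 1)×1000 = (0.958038 − 1)×1000 = -41.962 per mil
f_A = (δ_mix − δ_B)/(δ_A − δ_B) = (-29.62 − (-41.962))/(-11.967 − (-41.962))
f_A = 12.342 / 29.996 = 0.4115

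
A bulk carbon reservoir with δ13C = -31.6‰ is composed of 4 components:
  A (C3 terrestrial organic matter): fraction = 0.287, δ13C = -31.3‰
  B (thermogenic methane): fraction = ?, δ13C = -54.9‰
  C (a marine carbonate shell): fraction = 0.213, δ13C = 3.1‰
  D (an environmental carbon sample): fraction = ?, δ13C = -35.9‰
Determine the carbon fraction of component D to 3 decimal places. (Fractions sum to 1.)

0.220

Let f_D and f_B be the unknown fractions; fractions sum to 1 so f_D + f_B = 0.500.
Mass balance: Σ fᵢ·δᵢ = δ_bulk ⇒ f_D·(-35.9) + f_B·(-54.9) = -31.6 − (-8.323) = -23.277
Substitute f_B = 0.500 − f_D:
f_D·(-35.9 − -54.9) = -23.277 − 0.500×(-54.9) = 4.173
f_D = 4.173 / 19.0 = 0.2196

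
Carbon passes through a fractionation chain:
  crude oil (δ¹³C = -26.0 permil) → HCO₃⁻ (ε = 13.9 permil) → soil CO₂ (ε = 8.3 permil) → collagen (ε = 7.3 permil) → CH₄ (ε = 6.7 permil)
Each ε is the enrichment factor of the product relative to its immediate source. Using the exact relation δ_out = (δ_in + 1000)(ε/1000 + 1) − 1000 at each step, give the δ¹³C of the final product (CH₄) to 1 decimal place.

step 1: δ = (-26.00 + 1000)·(13.9/1000 + 1) − 1000 = -12.46 permil
step 2: δ = (-12.46 + 1000)·(8.3/1000 + 1) − 1000 = -4.26 permil
step 3: δ = (-4.26 + 1000)·(7.3/1000 + 1) − 1000 = 3.00 permil
step 4: δ = (3.00 + 1000)·(6.7/1000 + 1) − 1000 = 9.72 permil

9.7 permil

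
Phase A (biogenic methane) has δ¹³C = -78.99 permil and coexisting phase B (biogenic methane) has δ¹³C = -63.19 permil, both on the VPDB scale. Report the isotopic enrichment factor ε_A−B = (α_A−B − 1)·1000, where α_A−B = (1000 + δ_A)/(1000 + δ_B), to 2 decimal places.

α_A−B = (1000 + -78.99) / (1000 + -63.19) = 921.01 / 936.81 = 0.983134
ε_A−B = (0.983134 − 1) × 1000 = -16.866 permil
(The approximation ε ≈ δ_A − δ_B would give -15.80 permil.)

-16.87 permil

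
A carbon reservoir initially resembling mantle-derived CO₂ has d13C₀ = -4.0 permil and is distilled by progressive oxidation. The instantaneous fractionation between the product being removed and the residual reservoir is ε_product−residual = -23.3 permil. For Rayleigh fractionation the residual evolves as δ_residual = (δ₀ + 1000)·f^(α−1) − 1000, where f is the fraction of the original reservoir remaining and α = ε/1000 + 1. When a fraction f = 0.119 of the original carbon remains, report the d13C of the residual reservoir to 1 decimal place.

46.6 permil

Rayleigh residual: δ_res = (δ₀ + 1000)·f^(α−1) − 1000
α = ε/1000 + 1 = 0.97670, so α − 1 = -0.02330
f^(α−1) = 0.119^(-0.02330) = 1.050848
δ_res = (-4.0 + 1000) × 1.050848 − 1000 = 1046.644 − 1000 = 46.64 permil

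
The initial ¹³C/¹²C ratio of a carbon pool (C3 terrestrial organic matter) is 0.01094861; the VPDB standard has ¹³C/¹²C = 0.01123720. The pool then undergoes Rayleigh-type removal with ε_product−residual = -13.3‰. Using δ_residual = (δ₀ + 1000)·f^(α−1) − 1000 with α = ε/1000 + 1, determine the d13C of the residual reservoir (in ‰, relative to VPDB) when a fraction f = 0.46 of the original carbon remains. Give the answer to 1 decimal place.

δ₀ = (0.01094861/0.01123720 − 1)×1000 = (0.974318 − 1)×1000 = -25.682‰
α − 1 = ε/1000 = -0.0133
f^(α−1) = 0.46^(-0.0133) = 1.010381
δ_res = (-25.682 + 1000) × 1.010381 − 1000 = 984.433 − 1000 = -15.57‰

-15.6‰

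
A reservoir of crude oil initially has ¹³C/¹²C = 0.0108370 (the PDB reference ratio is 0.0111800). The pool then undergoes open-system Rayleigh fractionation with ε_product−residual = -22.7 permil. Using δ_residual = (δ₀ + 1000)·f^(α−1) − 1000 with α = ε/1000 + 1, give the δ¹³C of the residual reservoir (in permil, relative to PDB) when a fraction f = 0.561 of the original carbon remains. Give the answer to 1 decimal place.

-17.9 permil

δ₀ = (0.0108370/0.0111800 − 1)×1000 = (0.969320 − 1)×1000 = -30.680 permil
α − 1 = ε/1000 = -0.0227
f^(α−1) = 0.561^(-0.0227) = 1.013208
δ_res = (-30.680 + 1000) × 1.013208 − 1000 = 982.123 − 1000 = -17.88 permil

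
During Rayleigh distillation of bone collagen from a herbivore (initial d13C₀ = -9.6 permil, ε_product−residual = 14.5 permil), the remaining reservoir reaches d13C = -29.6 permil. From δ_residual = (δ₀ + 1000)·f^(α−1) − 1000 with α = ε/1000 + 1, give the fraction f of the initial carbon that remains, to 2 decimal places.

α − 1 = ε/1000 = 0.0145
(δ_res + 1000)/(δ₀ + 1000) = (-29.6 + 1000)/(-9.6 + 1000) = 970.4/990.4 = 0.979806
f = 0.979806^(1/0.0145) = exp(ln(0.979806)/0.0145) = exp(-0.02040/0.0145)
f = exp(-1.4069) = 0.2449

0.24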